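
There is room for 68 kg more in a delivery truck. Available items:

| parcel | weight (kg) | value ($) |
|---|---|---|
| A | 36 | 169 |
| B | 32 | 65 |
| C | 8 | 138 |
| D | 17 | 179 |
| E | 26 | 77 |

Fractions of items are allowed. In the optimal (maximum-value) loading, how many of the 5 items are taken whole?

Sort by value per unit weight and fill in that order.
Order: C (138/8=17.25) > D (179/17=10.53) > A (169/36=4.69) > E (77/26=2.96) > B (65/32=2.03)
Fill: take C (8 @ 138) → take D (17 @ 179) → take A (36 @ 169) → take 7/26 of E → 20.73; 68/68 used.
3 item(s) taken whole; one partial (take 7/26 of E).

3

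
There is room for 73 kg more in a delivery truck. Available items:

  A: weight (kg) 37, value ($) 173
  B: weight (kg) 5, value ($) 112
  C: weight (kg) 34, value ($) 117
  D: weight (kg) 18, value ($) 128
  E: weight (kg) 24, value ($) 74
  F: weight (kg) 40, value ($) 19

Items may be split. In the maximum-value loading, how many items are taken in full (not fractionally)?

Order: B (112/5=22.40) > D (128/18=7.11) > A (173/37=4.68) > C (117/34=3.44) > E (74/24=3.08) > F (19/40=0.47)
Fill: take B (5 @ 112) → take D (18 @ 128) → take A (37 @ 173) → take 13/34 of C → 44.74; 73/73 used.
3 item(s) taken whole; one partial (take 13/34 of C).

3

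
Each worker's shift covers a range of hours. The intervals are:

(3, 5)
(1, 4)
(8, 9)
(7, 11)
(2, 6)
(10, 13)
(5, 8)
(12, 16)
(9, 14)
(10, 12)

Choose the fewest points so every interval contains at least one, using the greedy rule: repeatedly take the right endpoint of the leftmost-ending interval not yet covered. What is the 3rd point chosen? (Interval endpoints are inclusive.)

By right end: [1,4]  [3,5]  [2,6]  [5,8]  [8,9]  [7,11]  [10,12]  [10,13]  [9,14]  [12,16]
[1,4] uncovered → point at 4; [5,8] uncovered → point at 8; [10,12] uncovered → point at 12.
Points: 4, 8, 12 (3 total).

12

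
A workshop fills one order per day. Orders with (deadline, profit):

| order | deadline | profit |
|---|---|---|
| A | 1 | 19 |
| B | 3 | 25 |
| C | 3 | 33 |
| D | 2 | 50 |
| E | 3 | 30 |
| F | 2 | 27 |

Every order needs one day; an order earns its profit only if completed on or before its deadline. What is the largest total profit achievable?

113

Take jobs in profit order; each goes to the latest open slot no later than its deadline.
Profit order: D=50 C=33 E=30 F=27 B=25 A=19
Assign: D→slot 2, C→slot 3, E→slot 1, F skipped, B skipped, A skipped.
Slots: [1:E] [2:D] [3:C]
Profit = 30 + 50 + 33 = 113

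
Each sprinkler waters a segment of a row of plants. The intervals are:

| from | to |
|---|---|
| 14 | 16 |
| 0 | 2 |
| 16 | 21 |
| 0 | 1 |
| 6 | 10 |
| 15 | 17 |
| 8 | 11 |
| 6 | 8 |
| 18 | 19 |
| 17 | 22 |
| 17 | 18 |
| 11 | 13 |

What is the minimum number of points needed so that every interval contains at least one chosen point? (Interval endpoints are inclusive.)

5

Sort by right endpoint; whenever an interval is uncovered, place a point at its right end.
By right end: [0,1]  [0,2]  [6,8]  [6,10]  [8,11]  [11,13]  [14,16]  [15,17]  [17,18]  [18,19]  [16,21]  [17,22]
[0,1] uncovered → point at 1; [6,8] uncovered → point at 8; [11,13] uncovered → point at 13; [14,16] uncovered → point at 16; [17,18] uncovered → point at 18.
Points: 1, 8, 13, 16, 18 (5 total).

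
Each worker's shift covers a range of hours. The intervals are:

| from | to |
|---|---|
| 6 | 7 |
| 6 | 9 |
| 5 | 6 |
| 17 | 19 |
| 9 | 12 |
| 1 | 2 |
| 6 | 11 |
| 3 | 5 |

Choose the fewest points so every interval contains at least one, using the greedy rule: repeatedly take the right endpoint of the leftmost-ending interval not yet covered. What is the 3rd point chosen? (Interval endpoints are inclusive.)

7

Process intervals by earliest right end; each time one isn't hit yet, stab at its right endpoint.
Sorted: [1,2] [3,5] [5,6] [6,7] [6,9] [6,11] [9,12] [17,19]
{[1,2]} hit by 2; {[3,5],[5,6]} hit by 5; {[6,7],[6,9],[6,11]} hit by 7; {[9,12]} hit by 12; {[17,19]} hit by 19.
Points: 2, 5, 7, 12, 19 (5 total).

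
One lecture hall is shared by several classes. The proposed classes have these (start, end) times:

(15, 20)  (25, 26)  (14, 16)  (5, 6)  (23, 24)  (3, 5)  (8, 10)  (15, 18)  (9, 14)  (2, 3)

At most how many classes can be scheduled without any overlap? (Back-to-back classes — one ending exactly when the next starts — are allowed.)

7

Order by finish time; keep every interval that doesn't clash with the previous kept one.
By end time: (2,3), (3,5), (5,6), (8,10), (9,14), (14,16), (15,18), (15,20), (23,24), (25,26).
Pick (2,3); next start ≥ 3 → (3,5); next start ≥ 5 → (5,6); next start ≥ 6 → (8,10); next start ≥ 10 → (14,16); next start ≥ 16 → (23,24); next start ≥ 24 → (25,26).
Selected 7 classes.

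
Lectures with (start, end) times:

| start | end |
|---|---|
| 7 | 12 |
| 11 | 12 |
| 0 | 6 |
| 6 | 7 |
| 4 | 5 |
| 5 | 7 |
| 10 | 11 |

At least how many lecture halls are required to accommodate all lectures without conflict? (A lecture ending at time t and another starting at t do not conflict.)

starts: [0, 4, 5, 6, 7, 10, 11]
ends:   [5, 6, 7, 7, 11, 12, 12]
s0→1 s4→2  — peak 2.

2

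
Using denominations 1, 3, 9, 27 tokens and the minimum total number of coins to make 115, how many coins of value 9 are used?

Greedy: take as many of the largest coin as possible, then repeat with the remainder.
115 = 4×27 + 2×3 + 1×1
Count of 9: 0

0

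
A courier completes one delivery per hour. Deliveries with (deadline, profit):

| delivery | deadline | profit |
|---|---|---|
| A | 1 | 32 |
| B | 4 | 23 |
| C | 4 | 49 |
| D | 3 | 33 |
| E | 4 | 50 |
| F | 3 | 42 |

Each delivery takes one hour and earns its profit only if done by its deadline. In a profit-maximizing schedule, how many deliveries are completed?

Take jobs in profit order; each goes to the latest open slot no later than its deadline.
Profit order: E=50 C=49 F=42 D=33 A=32 B=23
Assign: E→slot 4, C→slot 3, F→slot 2, D→slot 1, A skipped, B skipped.
Slots: [1:D] [2:F] [3:C] [4:E]
4 of 6 scheduled.

4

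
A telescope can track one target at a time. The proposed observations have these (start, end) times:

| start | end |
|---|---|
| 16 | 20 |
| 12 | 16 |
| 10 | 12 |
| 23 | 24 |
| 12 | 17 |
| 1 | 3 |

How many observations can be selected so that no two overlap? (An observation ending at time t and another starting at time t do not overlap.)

Greedy by earliest finish: after sorting by end time, pick each interval compatible with the last pick.
Sorted by end: (1,3)  (10,12)  (12,16)  (12,17)  (16,20)  (23,24)
take (1,3); take (10,12); take (12,16); take (16,20); take (23,24).
Selected 5 observations.

5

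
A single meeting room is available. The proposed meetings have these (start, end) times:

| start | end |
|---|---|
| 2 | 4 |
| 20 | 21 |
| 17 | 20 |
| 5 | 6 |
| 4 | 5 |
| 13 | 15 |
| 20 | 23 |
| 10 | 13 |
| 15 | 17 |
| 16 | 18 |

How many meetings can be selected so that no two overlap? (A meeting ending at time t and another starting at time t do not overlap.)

Greedy by earliest finish: after sorting by end time, pick each interval compatible with the last pick.
Sorted by end: (2,4)  (4,5)  (5,6)  (10,13)  (13,15)  (15,17)  (16,18)  (17,20)  (20,21)  (20,23)
take (2,4); take (4,5); take (5,6); take (10,13); take (13,15); take (15,17); take (17,20); take (20,21).
Selected 8 meetings.

8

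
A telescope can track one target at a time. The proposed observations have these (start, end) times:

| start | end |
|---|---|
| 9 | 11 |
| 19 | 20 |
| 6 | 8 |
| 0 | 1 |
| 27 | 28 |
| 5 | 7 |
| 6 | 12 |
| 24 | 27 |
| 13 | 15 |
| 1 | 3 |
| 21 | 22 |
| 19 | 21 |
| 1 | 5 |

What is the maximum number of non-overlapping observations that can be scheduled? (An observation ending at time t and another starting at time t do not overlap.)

Sort by end time and greedily take each interval whose start is ≥ the last chosen end.
By end time: (0,1), (1,3), (1,5), (5,7), (6,8), (9,11), (6,12), (13,15), (19,20), (19,21), (21,22), (24,27), (27,28).
Pick (0,1); next start ≥ 1 → (1,3); next start ≥ 3 → (5,7); next start ≥ 7 → (9,11); next start ≥ 11 → (13,15); next start ≥ 15 → (19,20); next start ≥ 20 → (21,22); next start ≥ 22 → (24,27); next start ≥ 27 → (27,28).
Selected 9 observations.

9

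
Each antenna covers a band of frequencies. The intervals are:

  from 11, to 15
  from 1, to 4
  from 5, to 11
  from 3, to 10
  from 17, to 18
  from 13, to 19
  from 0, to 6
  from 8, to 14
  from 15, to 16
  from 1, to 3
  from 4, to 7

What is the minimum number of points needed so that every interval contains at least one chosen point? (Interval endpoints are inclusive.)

By right end: [1,3]  [1,4]  [0,6]  [4,7]  [3,10]  [5,11]  [8,14]  [11,15]  [15,16]  [17,18]  [13,19]
[1,3] uncovered → point at 3; [4,7] uncovered → point at 7; [8,14] uncovered → point at 14; [15,16] uncovered → point at 16; [17,18] uncovered → point at 18.
Points: 3, 7, 14, 16, 18 (5 total).

5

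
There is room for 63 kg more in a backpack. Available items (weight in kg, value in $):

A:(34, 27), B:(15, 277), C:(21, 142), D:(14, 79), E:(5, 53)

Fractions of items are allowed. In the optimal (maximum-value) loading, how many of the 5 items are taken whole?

4

Sort by value per unit weight and fill in that order.
Ratios (sorted): B 18.47, E 10.60, C 6.76, D 5.64, A 0.79
take B (15 @ 277); take E (5 @ 53); take C (21 @ 142); take D (14 @ 79); take 8/34 of A → 6.35. Capacity used 63/63.
4 item(s) taken whole; one partial (take 8/34 of A).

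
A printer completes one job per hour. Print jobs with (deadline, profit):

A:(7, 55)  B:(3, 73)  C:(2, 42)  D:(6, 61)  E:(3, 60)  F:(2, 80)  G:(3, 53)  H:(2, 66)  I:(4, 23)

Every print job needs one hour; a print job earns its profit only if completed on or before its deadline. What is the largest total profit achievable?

Sort by profit descending; place each in the latest free slot ≤ its deadline.
Profit order: F=80 B=73 H=66 D=61 E=60 A=55 G=53 C=42 I=23
Assign: F→slot 2, B→slot 3, H→slot 1, D→slot 6, E skipped, A→slot 7, G skipped, C skipped, I→slot 4.
Slots: [1:H] [2:F] [3:B] [4:I] [6:D] [7:A]
Profit = 66 + 80 + 73 + 23 + 61 + 55 = 358

358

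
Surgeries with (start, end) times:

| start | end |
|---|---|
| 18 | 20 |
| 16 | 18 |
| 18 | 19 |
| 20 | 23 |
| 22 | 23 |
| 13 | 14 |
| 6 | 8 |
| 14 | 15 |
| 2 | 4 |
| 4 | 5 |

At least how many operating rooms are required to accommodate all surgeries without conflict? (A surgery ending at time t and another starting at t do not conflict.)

2

starts: [2, 4, 6, 13, 14, 16, 18, 18, 20, 22]
ends:   [4, 5, 8, 14, 15, 18, 19, 20, 23, 23]
s2→1 e4→0 s4→1 e5→0 s6→1 e8→0 s13→1 e14→0 s14→1 e15→0 s16→1 e18→0 s18→1 s18→2  — peak 2.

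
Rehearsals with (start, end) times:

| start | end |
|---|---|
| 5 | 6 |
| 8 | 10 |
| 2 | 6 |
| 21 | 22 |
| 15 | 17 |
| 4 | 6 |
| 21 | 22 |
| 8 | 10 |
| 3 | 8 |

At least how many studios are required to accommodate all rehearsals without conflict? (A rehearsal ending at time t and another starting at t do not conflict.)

Count concurrent intervals with a sweep; the peak is the room count.
starts: [2, 3, 4, 5, 8, 8, 15, 21, 21]
ends:   [6, 6, 6, 8, 10, 10, 17, 22, 22]
s2→1 s3→2 s4→3 s5→4  — peak 4.

4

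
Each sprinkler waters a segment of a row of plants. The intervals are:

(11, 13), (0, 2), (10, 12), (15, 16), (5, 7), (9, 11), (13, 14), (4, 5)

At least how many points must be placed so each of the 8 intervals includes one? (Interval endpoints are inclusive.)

Sorted: [0,2] [4,5] [5,7] [9,11] [10,12] [11,13] [13,14] [15,16]
{[0,2]} hit by 2; {[4,5],[5,7]} hit by 5; {[9,11],[10,12],[11,13]} hit by 11; {[13,14]} hit by 14; {[15,16]} hit by 16.
Points: 2, 5, 11, 14, 16 (5 total).

5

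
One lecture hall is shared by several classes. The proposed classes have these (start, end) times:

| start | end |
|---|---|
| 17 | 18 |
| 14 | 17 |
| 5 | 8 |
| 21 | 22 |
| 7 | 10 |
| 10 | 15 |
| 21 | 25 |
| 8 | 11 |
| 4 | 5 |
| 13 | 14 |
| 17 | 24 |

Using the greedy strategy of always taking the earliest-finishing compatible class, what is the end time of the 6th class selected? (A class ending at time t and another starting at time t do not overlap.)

Order by finish time; keep every interval that doesn't clash with the previous kept one.
By end time: (4,5), (5,8), (7,10), (8,11), (13,14), (10,15), (14,17), (17,18), (21,22), (17,24), (21,25).
Pick (4,5); next start ≥ 5 → (5,8); next start ≥ 8 → (8,11); next start ≥ 11 → (13,14); next start ≥ 14 → (14,17); next start ≥ 17 → (17,18); next start ≥ 18 → (21,22).
Selected: (4,5) (5,8) (8,11) (13,14) (14,17) (17,18) (21,22)

18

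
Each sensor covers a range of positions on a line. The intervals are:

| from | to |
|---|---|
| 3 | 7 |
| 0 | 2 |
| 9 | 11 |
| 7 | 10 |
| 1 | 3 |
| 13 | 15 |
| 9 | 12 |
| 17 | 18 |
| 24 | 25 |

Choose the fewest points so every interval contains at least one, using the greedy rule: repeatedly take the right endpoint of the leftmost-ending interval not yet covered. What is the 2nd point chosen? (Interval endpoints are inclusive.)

Process intervals by earliest right end; each time one isn't hit yet, stab at its right endpoint.
By right end: [0,2]  [1,3]  [3,7]  [7,10]  [9,11]  [9,12]  [13,15]  [17,18]  [24,25]
[0,2] uncovered → point at 2; [3,7] uncovered → point at 7; [9,11] uncovered → point at 11; [13,15] uncovered → point at 15; [17,18] uncovered → point at 18; [24,25] uncovered → point at 25.
Points: 2, 7, 11, 15, 18, 25 (6 total).

7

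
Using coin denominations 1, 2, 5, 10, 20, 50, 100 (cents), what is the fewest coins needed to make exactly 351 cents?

Use the largest denomination that fits, subtract, and repeat.
351 − 3×100→51 − 1×50→1 − 1×1→0
Total coins = 3 + 1 + 1 = 5

5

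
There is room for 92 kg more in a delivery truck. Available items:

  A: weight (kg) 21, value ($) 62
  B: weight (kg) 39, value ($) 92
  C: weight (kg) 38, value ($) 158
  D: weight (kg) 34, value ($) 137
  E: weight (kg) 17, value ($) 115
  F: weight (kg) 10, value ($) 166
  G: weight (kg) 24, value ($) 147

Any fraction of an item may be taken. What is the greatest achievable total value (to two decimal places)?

Order: F (166/10=16.60) > E (115/17=6.76) > G (147/24=6.12) > C (158/38=4.16) > D (137/34=4.03) > A (62/21=2.95) > B (92/39=2.36)
Fill: take F (10 @ 166) → take E (17 @ 115) → take G (24 @ 147) → take C (38 @ 158) → take 3/34 of D → 12.09; 92/92 used.
Total value = 598.09

598.09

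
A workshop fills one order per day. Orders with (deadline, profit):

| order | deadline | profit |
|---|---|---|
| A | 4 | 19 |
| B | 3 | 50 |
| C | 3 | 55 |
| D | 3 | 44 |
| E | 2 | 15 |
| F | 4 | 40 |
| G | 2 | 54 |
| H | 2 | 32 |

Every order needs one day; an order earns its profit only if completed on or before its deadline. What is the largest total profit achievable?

Sort by profit descending; place each in the latest free slot ≤ its deadline.
Profit order: C=55 G=54 B=50 D=44 F=40 H=32 A=19 E=15
Assign: C→slot 3, G→slot 2, B→slot 1, D skipped, F→slot 4, H skipped, A skipped, E skipped.
Slots: [1:B] [2:G] [3:C] [4:F]
Profit = 50 + 54 + 55 + 40 = 199

199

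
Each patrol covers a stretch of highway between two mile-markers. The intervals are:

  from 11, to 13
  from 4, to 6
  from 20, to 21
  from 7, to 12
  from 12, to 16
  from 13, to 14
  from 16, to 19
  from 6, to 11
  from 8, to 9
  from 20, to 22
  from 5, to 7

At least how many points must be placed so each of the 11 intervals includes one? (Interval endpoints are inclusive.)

5

Process intervals by earliest right end; each time one isn't hit yet, stab at its right endpoint.
Sorted: [4,6] [5,7] [8,9] [6,11] [7,12] [11,13] [13,14] [12,16] [16,19] [20,21] [20,22]
{[4,6],[5,7]} hit by 6; {[8,9],[6,11],[7,12]} hit by 9; {[11,13],[13,14],[12,16]} hit by 13; {[16,19]} hit by 19; {[20,21],[20,22]} hit by 21.
Points: 6, 9, 13, 19, 21 (5 total).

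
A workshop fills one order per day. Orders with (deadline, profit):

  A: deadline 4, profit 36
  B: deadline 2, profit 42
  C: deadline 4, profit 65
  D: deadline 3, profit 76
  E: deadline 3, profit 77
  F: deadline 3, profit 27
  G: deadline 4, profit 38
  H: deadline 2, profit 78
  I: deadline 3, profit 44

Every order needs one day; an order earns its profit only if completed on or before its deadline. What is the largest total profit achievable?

Sort by profit descending; place each in the latest free slot ≤ its deadline.
Profit order: H=78 E=77 D=76 C=65 I=44 B=42 G=38 A=36 F=27
Assign: H→slot 2, E→slot 3, D→slot 1, C→slot 4, I skipped, B skipped, G skipped, A skipped, F skipped.
Slots: [1:D] [2:H] [3:E] [4:C]
Profit = 76 + 78 + 77 + 65 = 296

296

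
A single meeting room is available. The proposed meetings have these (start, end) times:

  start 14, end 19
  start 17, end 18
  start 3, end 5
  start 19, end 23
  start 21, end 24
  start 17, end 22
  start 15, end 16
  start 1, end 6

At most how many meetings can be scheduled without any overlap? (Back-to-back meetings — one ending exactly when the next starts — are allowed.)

Greedy by earliest finish: after sorting by end time, pick each interval compatible with the last pick.
Sorted by end: (3,5)  (1,6)  (15,16)  (17,18)  (14,19)  (17,22)  (19,23)  (21,24)
take (3,5); skip (1,6); take (15,16); take (17,18); take (19,23).
Selected 4 meetings.

4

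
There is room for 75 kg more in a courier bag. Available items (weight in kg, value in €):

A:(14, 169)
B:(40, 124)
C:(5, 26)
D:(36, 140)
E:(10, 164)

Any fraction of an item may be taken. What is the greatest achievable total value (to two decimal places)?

Sort by value per unit weight and fill in that order.
Ratios (sorted): E 16.40, A 12.07, C 5.20, D 3.89, B 3.10
take E (10 @ 164); take A (14 @ 169); take C (5 @ 26); take D (36 @ 140); take 10/40 of B → 31.00. Capacity used 75/75.
Total value = 530.00

530.00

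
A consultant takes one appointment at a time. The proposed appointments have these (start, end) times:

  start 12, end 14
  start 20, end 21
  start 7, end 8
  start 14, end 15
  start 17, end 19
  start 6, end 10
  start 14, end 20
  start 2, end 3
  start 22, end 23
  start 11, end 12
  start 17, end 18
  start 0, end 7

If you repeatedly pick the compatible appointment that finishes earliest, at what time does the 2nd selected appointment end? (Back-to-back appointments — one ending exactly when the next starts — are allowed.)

8

Order by finish time; keep every interval that doesn't clash with the previous kept one.
By end time: (2,3), (0,7), (7,8), (6,10), (11,12), (12,14), (14,15), (17,18), (17,19), (14,20), (20,21), (22,23).
Pick (2,3); next start ≥ 3 → (7,8); next start ≥ 8 → (11,12); next start ≥ 12 → (12,14); next start ≥ 14 → (14,15); next start ≥ 15 → (17,18); next start ≥ 18 → (20,21); next start ≥ 21 → (22,23).
Selected: (2,3) (7,8) (11,12) (12,14) (14,15) (17,18) (20,21) (22,23)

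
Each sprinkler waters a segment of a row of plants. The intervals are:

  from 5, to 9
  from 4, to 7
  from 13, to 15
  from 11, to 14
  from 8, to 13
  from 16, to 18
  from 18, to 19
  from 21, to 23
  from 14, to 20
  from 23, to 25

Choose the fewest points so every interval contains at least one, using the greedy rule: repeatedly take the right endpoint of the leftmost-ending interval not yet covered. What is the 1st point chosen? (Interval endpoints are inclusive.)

Sorted: [4,7] [5,9] [8,13] [11,14] [13,15] [16,18] [18,19] [14,20] [21,23] [23,25]
{[4,7],[5,9]} hit by 7; {[8,13],[11,14],[13,15]} hit by 13; {[16,18],[18,19],[14,20]} hit by 18; {[21,23],[23,25]} hit by 23.
Points: 7, 13, 18, 23 (4 total).

7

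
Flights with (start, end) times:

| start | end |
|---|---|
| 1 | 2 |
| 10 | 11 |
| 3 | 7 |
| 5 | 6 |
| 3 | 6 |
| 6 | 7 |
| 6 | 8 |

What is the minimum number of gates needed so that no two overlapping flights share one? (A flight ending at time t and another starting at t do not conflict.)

3

starts: [1, 3, 3, 5, 6, 6, 10]
ends:   [2, 6, 6, 7, 7, 8, 11]
s1→1 e2→0 s3→1 s3→2 s5→3  — peak 3.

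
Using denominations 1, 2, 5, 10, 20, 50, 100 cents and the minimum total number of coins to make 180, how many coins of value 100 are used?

1

Use the largest denomination that fits, subtract, and repeat.
180 − 1×100→80 − 1×50→30 − 1×20→10 − 1×10→0
Count of 100: 1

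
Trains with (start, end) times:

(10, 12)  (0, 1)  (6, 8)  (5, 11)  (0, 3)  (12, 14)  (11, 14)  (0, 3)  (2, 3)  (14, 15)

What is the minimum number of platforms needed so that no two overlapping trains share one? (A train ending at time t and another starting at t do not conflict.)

3

Count concurrent intervals with a sweep; the peak is the room count.
starts: [0, 0, 0, 2, 5, 6, 10, 11, 12, 14]
ends:   [1, 3, 3, 3, 8, 11, 12, 14, 14, 15]
s0→1 s0→2 s0→3  — peak 3.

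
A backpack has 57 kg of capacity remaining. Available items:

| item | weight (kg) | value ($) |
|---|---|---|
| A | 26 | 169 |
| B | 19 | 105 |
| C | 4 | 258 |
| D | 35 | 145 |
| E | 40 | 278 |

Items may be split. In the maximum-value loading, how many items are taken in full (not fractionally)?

2

Sort by value per unit weight and fill in that order.
Ratios (sorted): C 64.50, E 6.95, A 6.50, B 5.53, D 4.14
take C (4 @ 258); take E (40 @ 278); take 13/26 of A → 84.50. Capacity used 57/57.
2 item(s) taken whole; one partial (take 13/26 of A).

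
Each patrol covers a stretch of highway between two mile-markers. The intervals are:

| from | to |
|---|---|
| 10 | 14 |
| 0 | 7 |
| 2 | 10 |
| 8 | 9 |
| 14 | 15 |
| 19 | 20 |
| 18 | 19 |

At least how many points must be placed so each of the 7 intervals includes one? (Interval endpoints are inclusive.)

Sort by right endpoint; whenever an interval is uncovered, place a point at its right end.
By right end: [0,7]  [8,9]  [2,10]  [10,14]  [14,15]  [18,19]  [19,20]
[0,7] uncovered → point at 7; [8,9] uncovered → point at 9; [10,14] uncovered → point at 14; [18,19] uncovered → point at 19.
Points: 7, 9, 14, 19 (4 total).

4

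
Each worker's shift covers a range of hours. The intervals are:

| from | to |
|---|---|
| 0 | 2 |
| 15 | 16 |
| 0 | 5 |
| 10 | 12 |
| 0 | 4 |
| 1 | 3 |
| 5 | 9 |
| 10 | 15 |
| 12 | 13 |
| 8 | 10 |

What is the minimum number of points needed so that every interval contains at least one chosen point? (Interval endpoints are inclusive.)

4

Process intervals by earliest right end; each time one isn't hit yet, stab at its right endpoint.
By right end: [0,2]  [1,3]  [0,4]  [0,5]  [5,9]  [8,10]  [10,12]  [12,13]  [10,15]  [15,16]
[0,2] uncovered → point at 2; [5,9] uncovered → point at 9; [10,12] uncovered → point at 12; [15,16] uncovered → point at 16.
Points: 2, 9, 12, 16 (4 total).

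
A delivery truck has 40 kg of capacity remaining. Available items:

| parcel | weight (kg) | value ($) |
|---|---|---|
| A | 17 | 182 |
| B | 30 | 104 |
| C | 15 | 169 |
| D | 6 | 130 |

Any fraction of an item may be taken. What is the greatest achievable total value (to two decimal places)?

Ratios (sorted): D 21.67, C 11.27, A 10.71, B 3.47
take D (6 @ 130); take C (15 @ 169); take A (17 @ 182); take 2/30 of B → 6.93. Capacity used 40/40.
Total value = 487.93

487.93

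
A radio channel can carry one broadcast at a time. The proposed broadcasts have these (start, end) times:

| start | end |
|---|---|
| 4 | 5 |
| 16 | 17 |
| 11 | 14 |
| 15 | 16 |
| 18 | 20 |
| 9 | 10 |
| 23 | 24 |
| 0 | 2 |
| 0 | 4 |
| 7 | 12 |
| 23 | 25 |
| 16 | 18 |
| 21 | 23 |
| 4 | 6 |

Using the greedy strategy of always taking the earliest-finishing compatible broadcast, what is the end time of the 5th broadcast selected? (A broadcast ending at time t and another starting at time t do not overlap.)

Order by finish time; keep every interval that doesn't clash with the previous kept one.
Sorted by end: (0,2)  (0,4)  (4,5)  (4,6)  (9,10)  (7,12)  (11,14)  (15,16)  (16,17)  (16,18)  (18,20)  (21,23)  (23,24)  (23,25)
take (0,2); take (4,5); take (9,10); take (11,14); take (15,16); take (16,17); skip (16,18); take (18,20); take (21,23); take (23,24).
Selected: (0,2) (4,5) (9,10) (11,14) (15,16) (16,17) (18,20) (21,23) (23,24)

16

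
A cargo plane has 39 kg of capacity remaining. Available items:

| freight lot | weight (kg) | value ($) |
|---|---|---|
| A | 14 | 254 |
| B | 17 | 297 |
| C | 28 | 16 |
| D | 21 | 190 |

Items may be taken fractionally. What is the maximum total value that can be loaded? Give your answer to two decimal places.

623.38

Sort by value per unit weight and fill in that order.
Ratios (sorted): A 18.14, B 17.47, D 9.05, C 0.57
take A (14 @ 254); take B (17 @ 297); take 8/21 of D → 72.38. Capacity used 39/39.
Total value = 623.38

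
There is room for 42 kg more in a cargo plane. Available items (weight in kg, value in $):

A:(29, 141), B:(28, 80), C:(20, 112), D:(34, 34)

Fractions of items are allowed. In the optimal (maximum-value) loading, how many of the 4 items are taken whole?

Sort by value per unit weight and fill in that order.
Order: C (112/20=5.60) > A (141/29=4.86) > B (80/28=2.86) > D (34/34=1.00)
Fill: take C (20 @ 112) → take 22/29 of A → 106.97; 42/42 used.
1 item(s) taken whole; one partial (take 22/29 of A).

1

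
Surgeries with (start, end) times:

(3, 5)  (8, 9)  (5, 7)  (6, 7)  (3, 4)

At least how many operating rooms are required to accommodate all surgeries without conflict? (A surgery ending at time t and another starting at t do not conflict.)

2

The answer is the maximum number of intervals overlapping at any instant.
starts: [3, 3, 5, 6, 8]
ends:   [4, 5, 7, 7, 9]
s3→1 s3→2  — peak 2.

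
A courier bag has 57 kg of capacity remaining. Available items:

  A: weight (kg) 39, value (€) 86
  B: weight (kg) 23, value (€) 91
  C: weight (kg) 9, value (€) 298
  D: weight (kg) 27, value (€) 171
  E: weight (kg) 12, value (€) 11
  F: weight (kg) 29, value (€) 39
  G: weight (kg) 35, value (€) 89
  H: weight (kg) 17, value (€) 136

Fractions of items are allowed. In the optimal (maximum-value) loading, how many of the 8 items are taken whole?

Order: C (298/9=33.11) > H (136/17=8.00) > D (171/27=6.33) > B (91/23=3.96) > G (89/35=2.54) > A (86/39=2.21) > F (39/29=1.34) > E (11/12=0.92)
Fill: take C (9 @ 298) → take H (17 @ 136) → take D (27 @ 171) → take 4/23 of B → 15.83; 57/57 used.
3 item(s) taken whole; one partial (take 4/23 of B).

3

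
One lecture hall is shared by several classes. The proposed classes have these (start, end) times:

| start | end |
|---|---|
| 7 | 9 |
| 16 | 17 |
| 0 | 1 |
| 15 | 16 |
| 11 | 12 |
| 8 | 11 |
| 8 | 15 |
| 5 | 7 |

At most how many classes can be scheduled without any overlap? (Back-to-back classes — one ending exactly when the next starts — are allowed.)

Order by finish time; keep every interval that doesn't clash with the previous kept one.
Sorted by end: (0,1)  (5,7)  (7,9)  (8,11)  (11,12)  (8,15)  (15,16)  (16,17)
take (0,1); take (5,7); take (7,9); take (11,12); take (15,16); take (16,17).
Selected 6 classes.

6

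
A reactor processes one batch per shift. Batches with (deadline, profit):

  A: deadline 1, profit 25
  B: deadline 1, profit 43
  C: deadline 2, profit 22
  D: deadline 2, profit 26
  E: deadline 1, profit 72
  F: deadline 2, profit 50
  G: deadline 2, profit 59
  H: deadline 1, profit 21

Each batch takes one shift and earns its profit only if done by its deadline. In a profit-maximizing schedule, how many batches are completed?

Sort by profit descending; place each in the latest free slot ≤ its deadline.
Profit order: E=72 G=59 F=50 B=43 D=26 A=25 C=22 H=21
Assign: E→slot 1, G→slot 2, F skipped, B skipped, D skipped, A skipped, C skipped, H skipped.
Slots: [1:E] [2:G]
2 of 8 scheduled.

2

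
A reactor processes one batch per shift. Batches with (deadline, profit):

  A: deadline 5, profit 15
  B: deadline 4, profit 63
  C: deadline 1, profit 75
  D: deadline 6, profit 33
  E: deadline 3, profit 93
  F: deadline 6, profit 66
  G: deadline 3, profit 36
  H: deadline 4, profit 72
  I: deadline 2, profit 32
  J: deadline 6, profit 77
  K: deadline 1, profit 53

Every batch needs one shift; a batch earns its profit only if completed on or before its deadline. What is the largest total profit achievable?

446

Sort by profit descending; place each in the latest free slot ≤ its deadline.
Profit order: E=93 J=77 C=75 H=72 F=66 B=63 K=53 G=36 D=33 I=32 A=15
Assign: E→slot 3, J→slot 6, C→slot 1, H→slot 4, F→slot 5, B→slot 2, K skipped, G skipped, D skipped, I skipped, A skipped.
Slots: [1:C] [2:B] [3:E] [4:H] [5:F] [6:J]
Profit = 75 + 63 + 93 + 72 + 66 + 77 = 446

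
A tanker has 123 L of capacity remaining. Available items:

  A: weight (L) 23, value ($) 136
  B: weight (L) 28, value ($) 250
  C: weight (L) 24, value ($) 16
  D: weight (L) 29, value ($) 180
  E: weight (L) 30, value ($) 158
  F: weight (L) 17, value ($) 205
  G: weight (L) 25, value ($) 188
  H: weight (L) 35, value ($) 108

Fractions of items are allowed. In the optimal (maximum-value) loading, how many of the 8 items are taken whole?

Sort by value per unit weight and fill in that order.
Ratios (sorted): F 12.06, B 8.93, G 7.52, D 6.21, A 5.91, E 5.27, H 3.09, C 0.67
take F (17 @ 205); take B (28 @ 250); take G (25 @ 188); take D (29 @ 180); take A (23 @ 136); take 1/30 of E → 5.27. Capacity used 123/123.
5 item(s) taken whole; one partial (take 1/30 of E).

5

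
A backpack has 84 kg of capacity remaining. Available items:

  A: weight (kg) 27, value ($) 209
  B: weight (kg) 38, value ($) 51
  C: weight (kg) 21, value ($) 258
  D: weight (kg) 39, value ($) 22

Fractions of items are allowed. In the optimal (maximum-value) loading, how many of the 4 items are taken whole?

Sort by value per unit weight and fill in that order.
Order: C (258/21=12.29) > A (209/27=7.74) > B (51/38=1.34) > D (22/39=0.56)
Fill: take C (21 @ 258) → take A (27 @ 209) → take 36/38 of B → 48.32; 84/84 used.
2 item(s) taken whole; one partial (take 36/38 of B).

2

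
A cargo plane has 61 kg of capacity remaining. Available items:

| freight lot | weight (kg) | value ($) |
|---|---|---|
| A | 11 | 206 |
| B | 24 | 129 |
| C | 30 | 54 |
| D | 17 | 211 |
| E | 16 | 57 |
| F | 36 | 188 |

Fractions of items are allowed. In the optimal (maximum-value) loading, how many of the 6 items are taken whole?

3

Order: A (206/11=18.73) > D (211/17=12.41) > B (129/24=5.38) > F (188/36=5.22) > E (57/16=3.56) > C (54/30=1.80)
Fill: take A (11 @ 206) → take D (17 @ 211) → take B (24 @ 129) → take 9/36 of F → 47.00; 61/61 used.
3 item(s) taken whole; one partial (take 9/36 of F).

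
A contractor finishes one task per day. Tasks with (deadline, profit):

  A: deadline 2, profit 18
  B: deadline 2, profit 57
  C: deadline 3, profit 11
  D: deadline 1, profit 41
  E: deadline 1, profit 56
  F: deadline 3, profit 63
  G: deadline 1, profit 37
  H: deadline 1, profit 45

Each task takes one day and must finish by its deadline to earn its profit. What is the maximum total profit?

Sort by profit descending; place each in the latest free slot ≤ its deadline.
By profit: F(d3,63), B(d2,57), E(d1,56), H(d1,45), D(d1,41), G(d1,37), A(d2,18), C(d3,11)
F→slot 3; B→slot 2; E→slot 1; H skipped; D skipped; G skipped; A skipped; C skipped.
Profit = 56 + 57 + 63 = 176

176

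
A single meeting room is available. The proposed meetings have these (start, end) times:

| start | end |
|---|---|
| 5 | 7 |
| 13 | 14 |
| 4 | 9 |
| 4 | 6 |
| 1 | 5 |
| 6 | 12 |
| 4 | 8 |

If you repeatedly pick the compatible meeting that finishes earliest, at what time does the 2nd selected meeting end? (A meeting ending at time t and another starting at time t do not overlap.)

7

Order by finish time; keep every interval that doesn't clash with the previous kept one.
By end time: (1,5), (4,6), (5,7), (4,8), (4,9), (6,12), (13,14).
Pick (1,5); next start ≥ 5 → (5,7); next start ≥ 7 → (13,14).
Selected: (1,5) (5,7) (13,14)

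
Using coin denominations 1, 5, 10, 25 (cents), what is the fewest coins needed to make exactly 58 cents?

58 = 2×25 + 1×5 + 3×1
Total coins = 2 + 1 + 3 = 6

6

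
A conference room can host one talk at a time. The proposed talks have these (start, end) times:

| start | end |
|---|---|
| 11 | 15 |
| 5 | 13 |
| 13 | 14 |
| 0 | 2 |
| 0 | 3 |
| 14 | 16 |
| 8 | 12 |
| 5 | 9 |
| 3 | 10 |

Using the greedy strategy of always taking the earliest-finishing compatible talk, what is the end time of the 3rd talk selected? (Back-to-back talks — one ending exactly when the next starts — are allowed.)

By end time: (0,2), (0,3), (5,9), (3,10), (8,12), (5,13), (13,14), (11,15), (14,16).
Pick (0,2); next start ≥ 2 → (5,9); next start ≥ 9 → (13,14); next start ≥ 14 → (14,16).
Selected: (0,2) (5,9) (13,14) (14,16)

14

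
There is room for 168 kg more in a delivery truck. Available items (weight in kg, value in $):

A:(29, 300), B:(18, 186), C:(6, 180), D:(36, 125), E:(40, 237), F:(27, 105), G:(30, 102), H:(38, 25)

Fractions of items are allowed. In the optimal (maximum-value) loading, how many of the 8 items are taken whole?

Order: C (180/6=30.00) > A (300/29=10.34) > B (186/18=10.33) > E (237/40=5.92) > F (105/27=3.89) > D (125/36=3.47) > G (102/30=3.40) > H (25/38=0.66)
Fill: take C (6 @ 180) → take A (29 @ 300) → take B (18 @ 186) → take E (40 @ 237) → take F (27 @ 105) → take D (36 @ 125) → take 12/30 of G → 40.80; 168/168 used.
6 item(s) taken whole; one partial (take 12/30 of G).

6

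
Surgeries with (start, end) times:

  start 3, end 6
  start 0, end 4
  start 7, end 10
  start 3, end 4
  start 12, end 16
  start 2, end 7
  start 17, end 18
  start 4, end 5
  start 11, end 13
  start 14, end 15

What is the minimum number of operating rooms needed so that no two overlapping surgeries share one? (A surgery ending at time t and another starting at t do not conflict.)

starts: [0, 2, 3, 3, 4, 7, 11, 12, 14, 17]
ends:   [4, 4, 5, 6, 7, 10, 13, 15, 16, 18]
s0→1 s2→2 s3→3 s3→4  — peak 4.

4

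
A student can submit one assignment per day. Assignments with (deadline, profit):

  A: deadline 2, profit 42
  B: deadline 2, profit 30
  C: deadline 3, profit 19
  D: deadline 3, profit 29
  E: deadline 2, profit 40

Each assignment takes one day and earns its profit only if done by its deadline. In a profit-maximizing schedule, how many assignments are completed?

Sort by profit descending; place each in the latest free slot ≤ its deadline.
Profit order: A=42 E=40 B=30 D=29 C=19
Assign: A→slot 2, E→slot 1, B skipped, D→slot 3, C skipped.
Slots: [1:E] [2:A] [3:D]
3 of 5 scheduled.

3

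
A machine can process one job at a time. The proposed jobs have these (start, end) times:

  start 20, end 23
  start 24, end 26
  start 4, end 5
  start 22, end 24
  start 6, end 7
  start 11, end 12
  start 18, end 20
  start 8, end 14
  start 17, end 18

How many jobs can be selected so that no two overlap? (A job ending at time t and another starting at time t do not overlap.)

Sorted by end: (4,5)  (6,7)  (11,12)  (8,14)  (17,18)  (18,20)  (20,23)  (22,24)  (24,26)
take (4,5); take (6,7); take (11,12); take (17,18); take (18,20); take (20,23); take (24,26).
Selected 7 jobs.

7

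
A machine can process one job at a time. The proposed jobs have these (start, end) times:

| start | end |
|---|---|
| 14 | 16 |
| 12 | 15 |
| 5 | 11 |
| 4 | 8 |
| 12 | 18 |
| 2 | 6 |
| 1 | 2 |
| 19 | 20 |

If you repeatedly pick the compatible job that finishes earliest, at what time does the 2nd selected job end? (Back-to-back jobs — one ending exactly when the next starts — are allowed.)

6

Sort by end time and greedily take each interval whose start is ≥ the last chosen end.
Sorted by end: (1,2)  (2,6)  (4,8)  (5,11)  (12,15)  (14,16)  (12,18)  (19,20)
take (1,2); take (2,6); take (12,15); skip (14,16); skip (12,18); take (19,20).
Selected: (1,2) (2,6) (12,15) (19,20)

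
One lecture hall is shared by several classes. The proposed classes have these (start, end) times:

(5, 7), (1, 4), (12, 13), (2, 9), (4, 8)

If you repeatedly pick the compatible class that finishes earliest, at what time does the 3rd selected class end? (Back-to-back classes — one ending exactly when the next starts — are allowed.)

Order by finish time; keep every interval that doesn't clash with the previous kept one.
By end time: (1,4), (5,7), (4,8), (2,9), (12,13).
Pick (1,4); next start ≥ 4 → (5,7); next start ≥ 7 → (12,13).
Selected: (1,4) (5,7) (12,13)

13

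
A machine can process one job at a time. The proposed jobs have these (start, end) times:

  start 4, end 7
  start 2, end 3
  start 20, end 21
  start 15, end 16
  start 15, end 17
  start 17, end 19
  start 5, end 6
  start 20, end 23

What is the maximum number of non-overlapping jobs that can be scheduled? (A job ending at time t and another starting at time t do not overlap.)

5

By end time: (2,3), (5,6), (4,7), (15,16), (15,17), (17,19), (20,21), (20,23).
Pick (2,3); next start ≥ 3 → (5,6); next start ≥ 6 → (15,16); next start ≥ 16 → (17,19); next start ≥ 19 → (20,21).
Selected 5 jobs.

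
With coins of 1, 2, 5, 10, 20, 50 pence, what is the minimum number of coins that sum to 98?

6

Greedy: take as many of the largest coin as possible, then repeat with the remainder.
98 − 1×50→48 − 2×20→8 − 1×5→3 − 1×2→1 − 1×1→0
Total coins = 1 + 2 + 1 + 1 + 1 = 6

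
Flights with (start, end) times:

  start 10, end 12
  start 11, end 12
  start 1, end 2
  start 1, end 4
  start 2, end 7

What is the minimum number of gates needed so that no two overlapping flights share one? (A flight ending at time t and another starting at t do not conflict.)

2

The answer is the maximum number of intervals overlapping at any instant.
starts: [1, 1, 2, 10, 11]
ends:   [2, 4, 7, 12, 12]
s1→1 s1→2  — peak 2.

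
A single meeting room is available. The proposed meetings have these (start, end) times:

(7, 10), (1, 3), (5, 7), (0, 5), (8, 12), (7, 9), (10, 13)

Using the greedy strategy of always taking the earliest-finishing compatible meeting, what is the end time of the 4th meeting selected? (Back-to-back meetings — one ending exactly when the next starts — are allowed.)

13

Sort by end time and greedily take each interval whose start is ≥ the last chosen end.
Sorted by end: (1,3)  (0,5)  (5,7)  (7,9)  (7,10)  (8,12)  (10,13)
take (1,3); take (5,7); take (7,9); skip (7,10); skip (8,12); take (10,13).
Selected: (1,3) (5,7) (7,9) (10,13)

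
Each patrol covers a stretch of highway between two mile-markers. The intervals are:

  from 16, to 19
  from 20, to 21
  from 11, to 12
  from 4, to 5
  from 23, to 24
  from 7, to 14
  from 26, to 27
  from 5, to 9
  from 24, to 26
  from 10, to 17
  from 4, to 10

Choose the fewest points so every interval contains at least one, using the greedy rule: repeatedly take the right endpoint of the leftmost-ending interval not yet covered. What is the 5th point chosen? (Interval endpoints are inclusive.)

24

By right end: [4,5]  [5,9]  [4,10]  [11,12]  [7,14]  [10,17]  [16,19]  [20,21]  [23,24]  [24,26]  [26,27]
[4,5] uncovered → point at 5; [11,12] uncovered → point at 12; [16,19] uncovered → point at 19; [20,21] uncovered → point at 21; [23,24] uncovered → point at 24; [26,27] uncovered → point at 27.
Points: 5, 12, 19, 21, 24, 27 (6 total).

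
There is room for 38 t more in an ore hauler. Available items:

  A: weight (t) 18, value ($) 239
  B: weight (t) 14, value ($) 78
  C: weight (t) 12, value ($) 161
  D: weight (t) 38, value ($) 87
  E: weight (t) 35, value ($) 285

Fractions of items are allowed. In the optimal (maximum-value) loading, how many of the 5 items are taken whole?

Sort by value per unit weight and fill in that order.
Order: C (161/12=13.42) > A (239/18=13.28) > E (285/35=8.14) > B (78/14=5.57) > D (87/38=2.29)
Fill: take C (12 @ 161) → take A (18 @ 239) → take 8/35 of E → 65.14; 38/38 used.
2 item(s) taken whole; one partial (take 8/35 of E).

2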